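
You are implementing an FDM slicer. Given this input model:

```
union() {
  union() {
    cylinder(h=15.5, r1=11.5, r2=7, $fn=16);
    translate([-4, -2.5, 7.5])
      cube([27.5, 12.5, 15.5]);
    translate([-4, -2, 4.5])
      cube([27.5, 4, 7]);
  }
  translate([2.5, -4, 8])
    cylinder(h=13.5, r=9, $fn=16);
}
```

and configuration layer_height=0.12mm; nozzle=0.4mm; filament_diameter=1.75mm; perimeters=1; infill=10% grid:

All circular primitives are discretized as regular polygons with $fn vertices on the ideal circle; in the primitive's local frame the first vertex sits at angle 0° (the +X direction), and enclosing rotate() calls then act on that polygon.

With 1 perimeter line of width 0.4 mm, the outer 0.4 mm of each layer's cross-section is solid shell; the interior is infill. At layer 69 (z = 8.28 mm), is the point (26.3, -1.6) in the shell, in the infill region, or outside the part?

At z = 8.28 mm: the cone: at t=0.534 of its height the radius interpolates to r₁+(r₂−r₁)t = 9.096, giving a regular 16-gon of that circumradius; the 27.5×12.5 cube at (-4, -2.5) contributes its full rectangle; the 27.5×4 cube at (-4, -2) contributes its full rectangle; Merging all regions: the regions partially overlap (shared area 240.17 mm²), so overlapping operands fuse into one piece — 1 connected region; the cylinder at (2.5, -4): section is a regular 16-gon, circumradius r=9; Taking the union: the regions partially overlap (shared area 174.30 mm²), so overlapping operands fuse into one piece — 1 connected region. Overall, the cross-section is a single solid region. The nearest boundary edge runs (23.50, 2.00)→(23.50, -2.00); distance from the point to it = 2.80 mm. The point is not inside any of the regions above, so it lies outside the cross-section (2.80 mm from the nearest boundary).

outside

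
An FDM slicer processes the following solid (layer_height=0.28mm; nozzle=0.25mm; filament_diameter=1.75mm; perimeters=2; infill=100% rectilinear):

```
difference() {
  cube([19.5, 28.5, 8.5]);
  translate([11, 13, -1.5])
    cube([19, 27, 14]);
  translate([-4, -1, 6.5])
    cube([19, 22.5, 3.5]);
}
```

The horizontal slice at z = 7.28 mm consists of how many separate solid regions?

At z = 7.28 mm: the cube is present — its section is the full 19.5×28.5 rectangle; the 19×27 cube at (11, 13) contributes its full rectangle; the cube at (-4, -1) is present — its section is the full 19×22.5 rectangle; After the difference (first − rest): starting from the 19.5×28.5 cube, the 19×27 cube at (11, 13) partially overlaps it — only the 131.75 mm² overlap (of its 513.00 mm²) is removed, clipping the outline; the 19×22.5 cube at (-4, -1) partially overlaps it — only the 288.50 mm² overlap (of its 427.50 mm²) is removed, clipping the outline — 2 connected regions. The result has 2 disconnected regions.

2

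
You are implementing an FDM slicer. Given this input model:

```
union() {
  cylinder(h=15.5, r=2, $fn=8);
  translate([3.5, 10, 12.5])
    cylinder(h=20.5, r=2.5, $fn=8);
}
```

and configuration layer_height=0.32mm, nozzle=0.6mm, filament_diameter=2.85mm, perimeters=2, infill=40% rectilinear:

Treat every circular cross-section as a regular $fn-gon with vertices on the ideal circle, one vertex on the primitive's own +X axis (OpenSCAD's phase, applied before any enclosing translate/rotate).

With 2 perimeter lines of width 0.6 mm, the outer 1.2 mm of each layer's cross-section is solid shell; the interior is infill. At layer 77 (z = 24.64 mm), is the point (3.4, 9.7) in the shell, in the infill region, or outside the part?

At z = 24.64 mm: the cylinder is absent (z outside [0, 15.5]); the r=2.5 cylinder at (3.5, 10) gives a regular 8-gon of circumradius 2.5 (constant along its height); Combining (union): only the r=2.5 cylinder at (3.5, 10) is present, so the union is just that shape — 1 connected region. Overall, the cross-section is a single solid region. The nearest boundary edge runs (1.73, 8.23)→(3.50, 7.50); distance from the point to it = 1.99 mm. The point is inside the cross-section and 1.99 mm from the nearest boundary — more than the 1.2 mm shell width (2 × 0.6), so it's in the infill interior.

infill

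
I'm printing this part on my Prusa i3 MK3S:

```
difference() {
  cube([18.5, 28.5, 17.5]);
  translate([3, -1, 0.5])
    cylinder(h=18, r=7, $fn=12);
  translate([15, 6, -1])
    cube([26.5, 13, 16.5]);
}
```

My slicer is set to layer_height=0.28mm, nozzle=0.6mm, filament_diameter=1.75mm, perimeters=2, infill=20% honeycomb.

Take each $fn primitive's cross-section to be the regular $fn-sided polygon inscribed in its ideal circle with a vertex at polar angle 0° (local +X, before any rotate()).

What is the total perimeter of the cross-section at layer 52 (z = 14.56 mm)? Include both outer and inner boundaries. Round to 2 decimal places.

99.01 mm

At z = 14.56 mm: the 18.5×28.5 cube contributes its full rectangle (perimeter 94.00 mm); the cylinder at (3, -1): section is a regular 12-gon, circumradius r=7 (perimeter = 2·12·7.000·sin(180°/12) = 43.48 mm); the cube at (15, 6) (footprint 26.5×13) is included at this height (perimeter 79.00 mm); Subtracting the remaining from the first: starting from the 18.5×28.5 cube, the r=7 cylinder at (3, -1) partially overlaps it — only the 46.68 mm² overlap (of its 147.00 mm²) is removed, clipping the outline; the 26.5×13 cube at (15, 6) partially overlaps it — only the 45.50 mm² overlap (of its 344.50 mm²) is removed, clipping the outline — boundary = 99.01 mm. Overall, the cross-section is a single solid region. Total boundary length (outer) = 99.01 mm.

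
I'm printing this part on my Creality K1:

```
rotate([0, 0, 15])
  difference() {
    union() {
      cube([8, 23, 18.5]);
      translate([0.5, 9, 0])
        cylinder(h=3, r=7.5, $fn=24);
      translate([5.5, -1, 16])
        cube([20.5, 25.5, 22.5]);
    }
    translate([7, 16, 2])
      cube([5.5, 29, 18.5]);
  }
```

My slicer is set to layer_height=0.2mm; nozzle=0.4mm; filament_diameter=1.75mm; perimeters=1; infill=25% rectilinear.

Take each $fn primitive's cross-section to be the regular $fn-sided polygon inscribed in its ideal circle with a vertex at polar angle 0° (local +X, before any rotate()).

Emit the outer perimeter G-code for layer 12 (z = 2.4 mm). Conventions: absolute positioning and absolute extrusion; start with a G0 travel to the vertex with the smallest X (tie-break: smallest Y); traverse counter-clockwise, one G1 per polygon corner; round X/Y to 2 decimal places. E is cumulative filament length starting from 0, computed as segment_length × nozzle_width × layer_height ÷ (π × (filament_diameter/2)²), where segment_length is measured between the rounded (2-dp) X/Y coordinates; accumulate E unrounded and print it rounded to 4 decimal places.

At z = 2.4 mm: the 8×23 cube contributes its full rectangle; the r=7.5 cylinder at (0.5, 9) contributes a regular 24-gon of circumradius 7.5; the cube at (5.5, -1) does not reach this height (z outside [16, 38.5]); Taking the union: the regions partially overlap (shared area 94.82 mm²), so overlapping operands fuse into one piece — 1 connected region; the cube at (7, 16) (footprint 5.5×29) is included at this height; Subtracting the remaining from the first: starting from that combined region, the 5.5×29 cube at (7, 16) partially overlaps it — only the 7.00 mm² overlap (of its 159.50 mm²) is removed, clipping the outline — 1 connected region; (whole slice rotated 15° about Z — lengths, areas and connectivity unchanged). The outline is a single polygon with 19 vertices. Extrusion per mm of travel: 0.4 × 0.2 / (π × 0.875²) = 0.033260. Accumulating E over each segment gives final E = 2.3159.

G0 X-9.35 Y8.82 Z2.40
G1 X-9.09 Y6.88 E0.0651
G1 X-8.34 Y5.07 E0.1303
G1 X-7.15 Y3.52 E0.1953
G1 X-5.60 Y2.33 E0.2603
G1 X-3.79 Y1.58 E0.3254
G1 X-1.85 Y1.32 E0.3905
G1 X-0.41 Y1.51 E0.4388
G1 X0.00 Y0.00 E0.4909
G1 X7.73 Y2.07 E0.7570
G1 X3.59 Y17.53 E1.2894
G1 X2.62 Y17.27 E1.3228
G1 X0.81 Y24.03 E1.5555
G1 X-5.95 Y22.22 E1.7883
G1 X-4.25 Y15.87 E2.0069
G1 X-5.60 Y15.32 E2.0554
G1 X-7.15 Y14.13 E2.1204
G1 X-8.34 Y12.57 E2.1856
G1 X-9.09 Y10.76 E2.2508
G1 X-9.35 Y8.82 E2.3159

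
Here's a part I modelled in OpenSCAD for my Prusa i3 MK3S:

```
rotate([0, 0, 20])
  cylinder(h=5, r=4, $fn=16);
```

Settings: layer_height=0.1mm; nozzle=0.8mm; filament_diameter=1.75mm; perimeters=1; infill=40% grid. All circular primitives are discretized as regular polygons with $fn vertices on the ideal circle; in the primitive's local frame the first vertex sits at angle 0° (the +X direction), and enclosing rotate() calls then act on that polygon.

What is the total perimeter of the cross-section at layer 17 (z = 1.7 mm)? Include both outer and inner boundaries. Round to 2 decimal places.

24.97 mm

At z = 1.7 mm: the cylinder: section is a regular 16-gon, circumradius r=4 (perimeter = 2·16·4.000·sin(180°/16) = 24.97 mm); (rotated 20° about Z; rotation is an isometry so areas/perimeters/island counts are preserved). Overall, the cross-section is a single solid region. Total boundary length (outer) = 24.97 mm.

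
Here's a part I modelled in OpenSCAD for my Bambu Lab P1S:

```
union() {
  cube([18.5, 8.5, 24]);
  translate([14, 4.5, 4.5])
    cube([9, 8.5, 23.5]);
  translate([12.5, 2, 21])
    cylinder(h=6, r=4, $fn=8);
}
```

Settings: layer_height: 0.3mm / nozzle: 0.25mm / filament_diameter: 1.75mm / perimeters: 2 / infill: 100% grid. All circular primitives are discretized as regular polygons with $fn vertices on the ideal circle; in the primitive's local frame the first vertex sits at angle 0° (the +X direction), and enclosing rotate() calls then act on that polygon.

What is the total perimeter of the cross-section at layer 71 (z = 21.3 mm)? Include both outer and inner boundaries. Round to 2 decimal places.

At z = 21.3 mm: the cube (footprint 18.5×8.5) is included at this height (perimeter 54.00 mm); the 9×8.5 cube at (14, 4.5) contributes its full rectangle (perimeter 35.00 mm); the r=4 cylinder at (12.5, 2) gives a regular 8-gon of circumradius 4 (constant along its height) (perimeter = 2·8·4.000·sin(180°/8) = 24.49 mm); Taking the union: the regions partially overlap (shared area 54.97 mm²), so the edge portions inside another operand are dropped and the merged outline is re-measured after clipping — boundary = 73.57 mm. Overall, the cross-section is a single solid region. Total boundary length (outer) = 73.57 mm.

73.57 mm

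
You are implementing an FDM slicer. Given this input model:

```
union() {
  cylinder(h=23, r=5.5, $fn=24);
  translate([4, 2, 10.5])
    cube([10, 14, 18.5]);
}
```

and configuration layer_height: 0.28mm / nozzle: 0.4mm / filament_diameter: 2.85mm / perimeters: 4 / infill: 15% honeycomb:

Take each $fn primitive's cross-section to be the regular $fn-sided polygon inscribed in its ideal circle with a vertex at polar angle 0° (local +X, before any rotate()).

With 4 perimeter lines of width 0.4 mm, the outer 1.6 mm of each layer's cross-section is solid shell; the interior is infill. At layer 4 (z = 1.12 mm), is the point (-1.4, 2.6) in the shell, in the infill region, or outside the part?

infill

At z = 1.12 mm: the r=5.5 cylinder gives a regular 24-gon of circumradius 5.5 (constant along its height); the cube at (4, 2) is not intersected at this z (z outside [10.5, 29]); Merging all regions: only the r=5.5 cylinder is present, so the union is just that shape — 1 connected region. Overall, the cross-section is a single solid region. The nearest boundary edge runs (-1.42, 5.31)→(-2.75, 4.76); distance from the point to it = 2.52 mm. The point is inside the cross-section and 2.52 mm from the nearest boundary — more than the 1.6 mm shell width (4 × 0.4), so it's in the infill interior.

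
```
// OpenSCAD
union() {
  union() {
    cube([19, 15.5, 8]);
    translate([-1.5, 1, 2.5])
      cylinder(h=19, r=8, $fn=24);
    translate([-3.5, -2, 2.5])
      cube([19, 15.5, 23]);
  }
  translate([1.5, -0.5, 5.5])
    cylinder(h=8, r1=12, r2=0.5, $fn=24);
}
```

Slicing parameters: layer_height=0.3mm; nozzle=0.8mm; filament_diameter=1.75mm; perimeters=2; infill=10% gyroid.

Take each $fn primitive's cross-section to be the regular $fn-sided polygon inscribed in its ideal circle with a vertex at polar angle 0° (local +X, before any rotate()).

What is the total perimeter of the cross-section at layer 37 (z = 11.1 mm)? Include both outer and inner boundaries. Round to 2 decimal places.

81.40 mm

At z = 11.1 mm: the cube does not reach this height (z outside [0, 8]); the r=8 cylinder at (-1.5, 1) contributes a regular 24-gon of circumradius 8 (perimeter = 2·24·8.000·sin(180°/24) = 50.12 mm); the cube at (-3.5, -2) (footprint 19×15.5) is included at this height (perimeter 69.00 mm); Taking the union: the regions partially overlap (shared area 94.72 mm²), so the edge portions inside another operand are dropped and the merged outline is re-measured after clipping — boundary = 81.40 mm; the cone at (1.5, -0.5): at t=0.700 of its height the radius interpolates to r₁+(r₂−r₁)t = 3.950, giving a regular 24-gon of that circumradius (perimeter = 2·24·3.950·sin(180°/24) = 24.75 mm); Taking the union: the cone at (1.5, -0.5) lies entirely inside that combined region, so the union is just that combined region — boundary = 81.40 mm. Overall, the cross-section is a single solid region. Total boundary length (outer) = 81.40 mm.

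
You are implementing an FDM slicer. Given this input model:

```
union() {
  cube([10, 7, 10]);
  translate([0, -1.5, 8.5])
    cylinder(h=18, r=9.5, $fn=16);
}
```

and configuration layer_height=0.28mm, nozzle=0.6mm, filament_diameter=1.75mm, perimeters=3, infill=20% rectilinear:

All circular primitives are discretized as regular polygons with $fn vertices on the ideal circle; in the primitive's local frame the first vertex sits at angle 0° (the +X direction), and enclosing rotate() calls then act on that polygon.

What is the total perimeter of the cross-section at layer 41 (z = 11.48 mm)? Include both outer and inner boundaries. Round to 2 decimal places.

At z = 11.48 mm: the cube is absent (z outside [0, 10]); the r=9.5 cylinder at (0, -1.5) contributes a regular 16-gon of circumradius 9.5 (perimeter = 2·16·9.500·sin(180°/16) = 59.31 mm); Taking the union: only the r=9.5 cylinder at (0, -1.5) is present, so the union is just that shape — boundary = 59.31 mm. Overall, the cross-section is a single solid region. Total boundary length (outer) = 59.31 mm.

59.31 mm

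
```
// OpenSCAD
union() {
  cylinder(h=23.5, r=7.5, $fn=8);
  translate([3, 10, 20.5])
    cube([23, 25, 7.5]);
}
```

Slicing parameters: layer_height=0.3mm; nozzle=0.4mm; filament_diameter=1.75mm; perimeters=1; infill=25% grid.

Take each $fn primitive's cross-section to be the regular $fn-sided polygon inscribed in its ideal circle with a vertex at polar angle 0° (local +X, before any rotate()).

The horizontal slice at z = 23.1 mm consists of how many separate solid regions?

At z = 23.1 mm: the r=7.5 cylinder contributes a regular 8-gon of circumradius 7.5; the cube at (3, 10) is present — its section is the full 23×25 rectangle; Merging all regions: the 2 present regions are separate (no shared area or edge), so areas and boundary lengths simply add and each stays a separate island — 2 connected regions. The result has 2 disconnected regions.

2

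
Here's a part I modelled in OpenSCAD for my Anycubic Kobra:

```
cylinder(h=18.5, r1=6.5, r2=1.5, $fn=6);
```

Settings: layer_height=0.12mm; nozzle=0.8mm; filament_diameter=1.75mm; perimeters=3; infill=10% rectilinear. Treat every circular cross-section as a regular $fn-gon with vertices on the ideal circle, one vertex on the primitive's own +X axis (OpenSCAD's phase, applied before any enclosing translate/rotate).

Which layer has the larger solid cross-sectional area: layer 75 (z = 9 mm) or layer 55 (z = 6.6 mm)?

Layer 75 (z = 9): the cone: at t=0.486 of its height the radius interpolates to r₁+(r₂−r₁)t = 4.068, giving a regular 6-gon of that circumradius (area = (6/2)·4.068²·sin(360°/6) = 42.99 mm²). So its area = 42.99 mm². Layer 55 (z = 6.6): the cone contributes a regular 6-gon of circumradius 4.716 (interpolated between r1=6.5 and r2=1.5 at t=0.357) (area = (6/2)·4.716²·sin(360°/6) = 57.79 mm²). So its area = 57.79 mm². Layer 55 is larger (57.79 vs 42.99 mm²).

layer 55 (z = 6.6 mm)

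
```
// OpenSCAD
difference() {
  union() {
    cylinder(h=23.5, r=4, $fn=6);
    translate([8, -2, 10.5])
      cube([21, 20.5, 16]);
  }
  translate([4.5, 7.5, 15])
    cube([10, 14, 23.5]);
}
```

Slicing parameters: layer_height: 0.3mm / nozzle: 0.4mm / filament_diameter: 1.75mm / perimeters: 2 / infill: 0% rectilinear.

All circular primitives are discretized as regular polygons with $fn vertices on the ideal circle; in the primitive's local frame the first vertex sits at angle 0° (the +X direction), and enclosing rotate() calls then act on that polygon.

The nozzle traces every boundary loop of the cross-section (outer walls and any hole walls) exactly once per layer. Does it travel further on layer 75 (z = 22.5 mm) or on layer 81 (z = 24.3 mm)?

layer 75 (z = 22.5 mm)

Layer 75 (z = 22.5): the cylinder: section is a regular 6-gon, circumradius r=4 (perimeter = 2·6·4.000·sin(180°/6) = 24.00 mm); the cube at (8, -2) is present — its section is the full 21×20.5 rectangle (perimeter 83.00 mm); Combining (union): the 2 present regions are separate (no shared area or edge), so areas and boundary lengths simply add and each stays a separate island — boundary = 107.00 mm; the cube at (4.5, 7.5) (footprint 10×14) is included at this height (perimeter 48.00 mm); Taking the first minus the rest: starting from the result so far, the 10×14 cube at (4.5, 7.5) partially overlaps it — only the 71.50 mm² overlap (of its 140.00 mm²) is removed, clipping the outline — boundary = 107.00 mm. So its perimeter = 107.00 mm. Layer 81 (z = 24.3): the cylinder does not reach this height (z outside [0, 23.5]); the 21×20.5 cube at (8, -2) contributes its full rectangle (perimeter 83.00 mm); Merging all regions: only the 21×20.5 cube at (8, -2) is present, so the union is just that shape — boundary = 83.00 mm; the 10×14 cube at (4.5, 7.5) contributes its full rectangle (perimeter 48.00 mm); After the difference (first − rest): starting from the result so far, the 10×14 cube at (4.5, 7.5) partially overlaps it — only the 71.50 mm² overlap (of its 140.00 mm²) is removed, clipping the outline — boundary = 83.00 mm. So its perimeter = 83.00 mm. Layer 75 is larger (107.00 vs 83.00 mm).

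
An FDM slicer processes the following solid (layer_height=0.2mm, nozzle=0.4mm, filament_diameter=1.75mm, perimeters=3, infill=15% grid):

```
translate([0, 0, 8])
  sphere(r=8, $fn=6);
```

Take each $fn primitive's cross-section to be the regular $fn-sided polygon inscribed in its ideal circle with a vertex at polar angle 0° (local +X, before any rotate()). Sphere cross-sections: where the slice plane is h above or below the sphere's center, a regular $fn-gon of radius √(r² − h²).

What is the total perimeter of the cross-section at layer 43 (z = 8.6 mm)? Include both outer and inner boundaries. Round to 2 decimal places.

47.86 mm

At z = 8.6 mm: the r=8 sphere contributes a regular 6-gon of circumradius √(8²−0.6²) = 7.977 (perimeter = 2·6·7.977·sin(180°/6) = 47.86 mm). Overall, the cross-section is a single solid region. Total boundary length (outer) = 47.86 mm.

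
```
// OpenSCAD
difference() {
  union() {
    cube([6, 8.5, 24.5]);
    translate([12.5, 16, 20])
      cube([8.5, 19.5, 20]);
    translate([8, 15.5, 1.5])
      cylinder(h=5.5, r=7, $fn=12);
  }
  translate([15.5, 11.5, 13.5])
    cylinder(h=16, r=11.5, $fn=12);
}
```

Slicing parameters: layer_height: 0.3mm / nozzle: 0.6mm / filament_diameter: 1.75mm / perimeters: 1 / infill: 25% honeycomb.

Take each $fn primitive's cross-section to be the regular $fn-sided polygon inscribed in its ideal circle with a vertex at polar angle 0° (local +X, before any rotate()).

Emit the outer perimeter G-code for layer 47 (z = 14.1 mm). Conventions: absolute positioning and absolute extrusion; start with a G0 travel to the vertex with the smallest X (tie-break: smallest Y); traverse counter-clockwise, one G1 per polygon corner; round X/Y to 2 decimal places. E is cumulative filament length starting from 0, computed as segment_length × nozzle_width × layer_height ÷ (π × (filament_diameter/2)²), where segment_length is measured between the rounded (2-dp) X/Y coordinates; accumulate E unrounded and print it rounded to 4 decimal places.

At z = 14.1 mm: the cube (footprint 6×8.5) is included at this height; the cube at (12.5, 16) is absent (z outside [20, 40]); the cylinder at (8, 15.5) does not reach this height (z outside [1.5, 7]); Combining (union): only the 6×8.5 cube is present, so the union is just that shape — 1 connected region; the r=11.5 cylinder at (15.5, 11.5) gives a regular 12-gon of circumradius 11.5 (constant along its height); After the difference (first − rest): starting from the result so far, the r=11.5 cylinder at (15.5, 11.5) partially overlaps it — only the 2.38 mm² overlap (of its 396.75 mm²) is removed, clipping the outline — 1 connected region. The outline is a single polygon with 6 vertices. Extrusion per mm of travel: 0.6 × 0.3 / (π × 0.875²) = 0.074835. Accumulating E over each segment gives final E = 2.1020.

G0 X0.00 Y0.00 Z14.10
G1 X6.00 Y0.00 E0.4490
G1 X6.00 Y5.29 E0.8449
G1 X5.54 Y5.75 E0.8936
G1 X4.80 Y8.50 E1.1067
G1 X0.00 Y8.50 E1.4659
G1 X0.00 Y0.00 E2.1020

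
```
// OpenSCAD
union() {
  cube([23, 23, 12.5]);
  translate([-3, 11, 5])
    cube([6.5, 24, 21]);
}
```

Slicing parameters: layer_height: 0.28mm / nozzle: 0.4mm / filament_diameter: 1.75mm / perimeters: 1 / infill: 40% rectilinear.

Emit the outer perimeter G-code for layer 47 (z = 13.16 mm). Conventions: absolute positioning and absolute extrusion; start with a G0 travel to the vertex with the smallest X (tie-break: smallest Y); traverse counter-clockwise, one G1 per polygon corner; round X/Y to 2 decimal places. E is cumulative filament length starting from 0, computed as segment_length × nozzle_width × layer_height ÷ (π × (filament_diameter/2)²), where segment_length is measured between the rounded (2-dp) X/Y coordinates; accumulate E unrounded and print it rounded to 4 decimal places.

G0 X-3.00 Y11.00 Z13.16
G1 X3.50 Y11.00 E0.3027
G1 X3.50 Y35.00 E1.4202
G1 X-3.00 Y35.00 E1.7229
G1 X-3.00 Y11.00 E2.8404

At z = 13.16 mm: the cube is not intersected at this z (z outside [0, 12.5]); the cube at (-3, 11) is present — its section is the full 6.5×24 rectangle; Taking the union: only the 6.5×24 cube at (-3, 11) is present, so the union is just that shape — 1 connected region. The outline is a single polygon with 4 vertices. Extrusion per mm of travel: 0.4 × 0.28 / (π × 0.875²) = 0.046564. Accumulating E over each segment gives final E = 2.8404.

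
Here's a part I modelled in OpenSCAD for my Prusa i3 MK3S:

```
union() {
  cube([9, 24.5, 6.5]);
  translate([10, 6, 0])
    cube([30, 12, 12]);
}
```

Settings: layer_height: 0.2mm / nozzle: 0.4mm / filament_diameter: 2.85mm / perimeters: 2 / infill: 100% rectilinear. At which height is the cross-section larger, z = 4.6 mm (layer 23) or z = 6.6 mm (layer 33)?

layer 23 (z = 4.6 mm)

Layer 23 (z = 4.6): the 9×24.5 cube contributes its full rectangle (area 220.50 mm²); the cube at (10, 6) (footprint 30×12) is included at this height (area 360.00 mm²); Taking the union: the 2 present regions are separate (no shared area or edge), so areas and boundary lengths simply add and each stays a separate island — area = 580.50 mm². So its area = 580.50 mm². Layer 33 (z = 6.6): the cube does not reach this height (z outside [0, 6.5]); the cube at (10, 6) (footprint 30×12) is included at this height (area 360.00 mm²); Merging all regions: only the 30×12 cube at (10, 6) is present, so the union is just that shape — area = 360.00 mm². So its area = 360.00 mm². Layer 23 is larger (580.50 vs 360.00 mm²).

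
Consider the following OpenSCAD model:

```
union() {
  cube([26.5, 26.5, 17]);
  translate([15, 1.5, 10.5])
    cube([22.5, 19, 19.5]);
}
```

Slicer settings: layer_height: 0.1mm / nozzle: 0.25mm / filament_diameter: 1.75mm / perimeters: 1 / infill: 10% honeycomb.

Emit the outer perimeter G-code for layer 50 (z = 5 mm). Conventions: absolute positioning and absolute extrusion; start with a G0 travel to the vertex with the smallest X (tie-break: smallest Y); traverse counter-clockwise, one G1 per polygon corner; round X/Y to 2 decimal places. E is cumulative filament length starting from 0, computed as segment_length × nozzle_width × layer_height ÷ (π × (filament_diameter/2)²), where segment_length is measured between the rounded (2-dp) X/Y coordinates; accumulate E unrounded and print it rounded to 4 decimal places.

At z = 5 mm: the 26.5×26.5 cube contributes its full rectangle; the cube at (15, 1.5) does not reach this height (z outside [10.5, 30]); Merging all regions: only the 26.5×26.5 cube is present, so the union is just that shape — 1 connected region. The outline is a single polygon with 4 vertices. Extrusion per mm of travel: 0.25 × 0.1 / (π × 0.875²) = 0.010394. Accumulating E over each segment gives final E = 1.1017.

G0 X0.00 Y0.00 Z5.00
G1 X26.50 Y0.00 E0.2754
G1 X26.50 Y26.50 E0.5509
G1 X0.00 Y26.50 E0.8263
G1 X0.00 Y0.00 E1.1017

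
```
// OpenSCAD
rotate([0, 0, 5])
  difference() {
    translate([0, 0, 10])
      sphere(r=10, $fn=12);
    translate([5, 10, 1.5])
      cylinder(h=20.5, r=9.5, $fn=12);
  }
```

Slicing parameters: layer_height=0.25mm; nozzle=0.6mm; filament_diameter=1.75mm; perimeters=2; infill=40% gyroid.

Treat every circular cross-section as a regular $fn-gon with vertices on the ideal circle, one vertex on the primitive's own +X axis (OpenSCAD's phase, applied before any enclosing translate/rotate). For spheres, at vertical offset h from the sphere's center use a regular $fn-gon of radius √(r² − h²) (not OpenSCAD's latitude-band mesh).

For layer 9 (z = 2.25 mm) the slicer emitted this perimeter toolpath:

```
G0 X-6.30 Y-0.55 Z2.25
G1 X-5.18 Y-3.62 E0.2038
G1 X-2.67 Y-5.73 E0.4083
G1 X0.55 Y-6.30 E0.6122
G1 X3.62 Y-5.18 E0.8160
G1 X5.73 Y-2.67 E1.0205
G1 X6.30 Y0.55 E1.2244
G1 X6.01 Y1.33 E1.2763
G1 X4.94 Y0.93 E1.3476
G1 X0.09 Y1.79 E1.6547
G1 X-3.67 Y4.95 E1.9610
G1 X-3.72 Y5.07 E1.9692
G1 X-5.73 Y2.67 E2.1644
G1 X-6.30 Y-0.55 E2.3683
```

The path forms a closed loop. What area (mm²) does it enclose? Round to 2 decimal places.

Apply the shoelace formula to the sequence of (X, Y) vertices; enclosed area = 89.33 mm².

89.33 mm²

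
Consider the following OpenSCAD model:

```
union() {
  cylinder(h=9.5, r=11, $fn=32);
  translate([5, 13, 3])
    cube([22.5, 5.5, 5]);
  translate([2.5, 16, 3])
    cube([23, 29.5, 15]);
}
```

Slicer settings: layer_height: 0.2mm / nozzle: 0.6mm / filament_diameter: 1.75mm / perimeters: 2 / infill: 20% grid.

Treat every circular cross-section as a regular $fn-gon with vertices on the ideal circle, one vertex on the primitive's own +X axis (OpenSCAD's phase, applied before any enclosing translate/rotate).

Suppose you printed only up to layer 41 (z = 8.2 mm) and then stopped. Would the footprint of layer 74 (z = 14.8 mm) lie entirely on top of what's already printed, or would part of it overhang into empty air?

entirely on top

Compare the two slices. At z = 8.2: the cylinder: section is a regular 32-gon, circumradius r=11 (area = (32/2)·11.000²·sin(360°/32) = 377.69 mm²); the cube at (5, 13) is absent (z outside [3, 8]); the cube at (2.5, 16) is present — its section is the full 23×29.5 rectangle (area 678.50 mm²); Combining (union): the 2 present regions are separate (no shared area or edge), so areas and boundary lengths simply add and each stays a separate island — area = 1056.19 mm². At z = 14.8: the cylinder is absent (z outside [0, 9.5]); the cube at (5, 13) does not reach this height (z outside [3, 8]); the cube at (2.5, 16) is present — its section is the full 23×29.5 rectangle (area 678.50 mm²); Combining (union): only the 23×29.5 cube at (2.5, 16) is present, so the union is just that shape — area = 678.50 mm². Checking containment: the cross-section at z = 14.8 is a subset of the cross-section at z = 8.2.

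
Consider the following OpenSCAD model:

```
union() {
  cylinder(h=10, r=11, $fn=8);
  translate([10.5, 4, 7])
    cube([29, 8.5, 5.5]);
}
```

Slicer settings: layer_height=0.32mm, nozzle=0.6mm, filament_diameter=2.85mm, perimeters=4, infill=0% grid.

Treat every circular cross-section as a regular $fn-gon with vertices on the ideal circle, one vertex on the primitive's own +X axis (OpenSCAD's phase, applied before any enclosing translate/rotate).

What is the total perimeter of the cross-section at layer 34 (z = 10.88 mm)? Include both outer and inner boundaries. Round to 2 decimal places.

75.00 mm

At z = 10.88 mm: the cylinder does not reach this height (z outside [0, 10]); the cube at (10.5, 4) is present — its section is the full 29×8.5 rectangle (perimeter 75.00 mm); Merging all regions: only the 29×8.5 cube at (10.5, 4) is present, so the union is just that shape — boundary = 75.00 mm. Overall, the cross-section is a single solid region. Total boundary length (outer) = 75.00 mm.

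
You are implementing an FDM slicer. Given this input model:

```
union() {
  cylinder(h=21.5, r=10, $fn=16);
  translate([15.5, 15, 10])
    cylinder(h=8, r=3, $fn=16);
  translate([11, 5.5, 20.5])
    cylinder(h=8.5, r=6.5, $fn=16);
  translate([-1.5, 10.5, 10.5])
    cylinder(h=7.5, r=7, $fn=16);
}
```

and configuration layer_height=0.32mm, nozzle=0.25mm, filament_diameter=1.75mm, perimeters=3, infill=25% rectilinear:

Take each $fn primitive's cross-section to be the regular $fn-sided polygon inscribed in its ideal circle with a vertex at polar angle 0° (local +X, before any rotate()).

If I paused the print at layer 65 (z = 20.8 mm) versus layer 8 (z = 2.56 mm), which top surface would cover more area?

Layer 65 (z = 20.8): the cylinder: section is a regular 16-gon, circumradius r=10 (area = (16/2)·10.000²·sin(360°/16) = 306.15 mm²); the cylinder at (15.5, 15) is absent (z outside [10, 18]); the r=6.5 cylinder at (11, 5.5) contributes a regular 16-gon of circumradius 6.5 (area = (16/2)·6.500²·sin(360°/16) = 129.35 mm²); the cylinder at (-1.5, 10.5) is absent (z outside [10.5, 18]); Combining (union): the regions partially overlap — summed areas 435.49 mm² minus the doubly-counted overlap 28.30 mm² gives 407.19 mm² — area = 407.19 mm². So its area = 407.19 mm². Layer 8 (z = 2.56): the cylinder: section is a regular 16-gon, circumradius r=10 (area = (16/2)·10.000²·sin(360°/16) = 306.15 mm²); the cylinder at (15.5, 15) does not reach this height (z outside [10, 18]); the cylinder at (11, 5.5) is not intersected at this z (z outside [20.5, 29]); the cylinder at (-1.5, 10.5) does not reach this height (z outside [10.5, 18]); Combining (union): only the r=10 cylinder is present, so the union is just that shape — area = 306.15 mm². So its area = 306.15 mm². Layer 65 is larger (407.19 vs 306.15 mm²).

layer 65 (z = 20.8 mm)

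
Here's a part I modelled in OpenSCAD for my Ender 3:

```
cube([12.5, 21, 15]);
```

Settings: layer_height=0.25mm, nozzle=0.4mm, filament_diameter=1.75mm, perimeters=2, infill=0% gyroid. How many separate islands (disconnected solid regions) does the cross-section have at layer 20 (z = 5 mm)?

1

At z = 5 mm: the cube (footprint 12.5×21) is included at this height. Overall, the cross-section is a single solid region. Island count = 1.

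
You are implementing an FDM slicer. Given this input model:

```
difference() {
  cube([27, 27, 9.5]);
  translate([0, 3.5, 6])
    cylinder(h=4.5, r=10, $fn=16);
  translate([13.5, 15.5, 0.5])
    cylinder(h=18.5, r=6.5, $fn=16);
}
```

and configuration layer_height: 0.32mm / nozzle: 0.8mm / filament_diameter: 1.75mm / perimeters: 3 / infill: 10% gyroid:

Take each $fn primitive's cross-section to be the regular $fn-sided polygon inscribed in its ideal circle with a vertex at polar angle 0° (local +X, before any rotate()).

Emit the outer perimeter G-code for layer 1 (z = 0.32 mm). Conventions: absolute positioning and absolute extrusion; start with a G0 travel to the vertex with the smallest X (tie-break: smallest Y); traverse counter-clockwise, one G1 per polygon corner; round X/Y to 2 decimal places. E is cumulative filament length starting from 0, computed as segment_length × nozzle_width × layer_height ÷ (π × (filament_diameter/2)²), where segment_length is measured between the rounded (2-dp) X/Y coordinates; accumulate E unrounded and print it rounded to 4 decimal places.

G0 X0.00 Y0.00 Z0.32
G1 X27.00 Y0.00 E2.8737
G1 X27.00 Y27.00 E5.7474
G1 X0.00 Y27.00 E8.6210
G1 X0.00 Y0.00 E11.4947

At z = 0.32 mm: the cube (footprint 27×27) is included at this height; the cylinder at (0, 3.5) is not intersected at this z (z outside [6, 10.5]); the cylinder at (13.5, 15.5) is absent (z outside [0.5, 19]); Taking the first minus the rest: none of the subtracted shapes is present at this height, so the 27×27 cube is unchanged — 1 connected region. The outline is a single polygon with 4 vertices. Extrusion per mm of travel: 0.8 × 0.32 / (π × 0.875²) = 0.106432. Accumulating E over each segment gives final E = 11.4947.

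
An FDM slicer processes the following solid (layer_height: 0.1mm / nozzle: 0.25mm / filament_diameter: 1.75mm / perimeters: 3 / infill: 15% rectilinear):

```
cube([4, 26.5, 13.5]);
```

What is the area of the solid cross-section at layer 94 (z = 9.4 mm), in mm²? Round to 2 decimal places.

106.00 mm²

At z = 9.4 mm: the cube is present — its section is the full 4×26.5 rectangle (area 106.00 mm²). Overall, the cross-section is a single solid region. Net area = 106.00 mm².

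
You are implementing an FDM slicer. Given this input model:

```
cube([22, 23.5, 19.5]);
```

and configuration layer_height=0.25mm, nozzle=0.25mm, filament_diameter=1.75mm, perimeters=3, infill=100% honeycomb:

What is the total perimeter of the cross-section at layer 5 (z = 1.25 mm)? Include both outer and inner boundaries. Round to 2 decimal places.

91.00 mm

At z = 1.25 mm: the cube is present — its section is the full 22×23.5 rectangle (perimeter 91.00 mm). Overall, the cross-section is a single solid region. Total boundary length (outer) = 91.00 mm.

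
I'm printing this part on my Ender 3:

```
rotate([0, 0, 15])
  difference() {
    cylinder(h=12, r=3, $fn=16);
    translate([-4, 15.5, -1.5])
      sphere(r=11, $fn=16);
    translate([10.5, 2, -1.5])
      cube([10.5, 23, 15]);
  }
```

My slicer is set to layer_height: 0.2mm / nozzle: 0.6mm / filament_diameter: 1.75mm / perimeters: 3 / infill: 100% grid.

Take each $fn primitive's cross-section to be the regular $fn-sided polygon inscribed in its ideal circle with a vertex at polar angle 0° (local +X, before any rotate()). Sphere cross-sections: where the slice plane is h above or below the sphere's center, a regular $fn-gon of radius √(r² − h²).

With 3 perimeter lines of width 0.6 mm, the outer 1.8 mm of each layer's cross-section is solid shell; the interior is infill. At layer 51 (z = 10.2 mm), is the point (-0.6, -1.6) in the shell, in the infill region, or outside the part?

At z = 10.2 mm: the cylinder: section is a regular 16-gon, circumradius r=3; the sphere at (-4, 15.5) is not intersected at this z (|z−center|=11.700 > r=11); the cube at (10.5, 2) (footprint 10.5×23) is included at this height; Subtracting the remaining from the first: starting from the r=3 cylinder, the 10.5×23 cube at (10.5, 2) misses the remaining region (no effect) — 1 connected region; (whole slice rotated 15° about Z — lengths, areas and connectivity unchanged). Overall, the cross-section is a single solid region. Undo the 15° rotation: the query point maps to (-0.994, -1.390) in the un-rotated model frame. The nearest boundary edge runs (-1.15, -2.77)→(-2.12, -2.12); distance from the point to it = 1.23 mm. The point is inside the cross-section, 1.23 mm from the nearest boundary — within the 1.8 mm shell band (3 × 0.6).

shell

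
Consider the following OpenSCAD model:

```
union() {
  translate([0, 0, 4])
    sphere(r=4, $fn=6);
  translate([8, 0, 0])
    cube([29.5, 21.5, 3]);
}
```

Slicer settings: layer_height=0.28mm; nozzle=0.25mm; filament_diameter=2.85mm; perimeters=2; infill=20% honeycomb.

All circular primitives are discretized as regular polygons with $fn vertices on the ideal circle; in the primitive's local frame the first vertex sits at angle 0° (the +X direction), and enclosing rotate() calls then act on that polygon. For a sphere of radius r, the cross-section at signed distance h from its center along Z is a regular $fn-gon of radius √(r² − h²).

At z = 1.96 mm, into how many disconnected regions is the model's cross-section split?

At z = 1.96 mm: the r=4 sphere slices to a regular 6-gon of circumradius 3.441 (√(r²−h²) with h=2.04 from center); the cube at (8, 0) (footprint 29.5×21.5) is included at this height; Combining (union): the 2 present regions are separate (no shared area or edge), so areas and boundary lengths simply add and each stays a separate island — 2 connected regions. The result has 2 disconnected regions.

2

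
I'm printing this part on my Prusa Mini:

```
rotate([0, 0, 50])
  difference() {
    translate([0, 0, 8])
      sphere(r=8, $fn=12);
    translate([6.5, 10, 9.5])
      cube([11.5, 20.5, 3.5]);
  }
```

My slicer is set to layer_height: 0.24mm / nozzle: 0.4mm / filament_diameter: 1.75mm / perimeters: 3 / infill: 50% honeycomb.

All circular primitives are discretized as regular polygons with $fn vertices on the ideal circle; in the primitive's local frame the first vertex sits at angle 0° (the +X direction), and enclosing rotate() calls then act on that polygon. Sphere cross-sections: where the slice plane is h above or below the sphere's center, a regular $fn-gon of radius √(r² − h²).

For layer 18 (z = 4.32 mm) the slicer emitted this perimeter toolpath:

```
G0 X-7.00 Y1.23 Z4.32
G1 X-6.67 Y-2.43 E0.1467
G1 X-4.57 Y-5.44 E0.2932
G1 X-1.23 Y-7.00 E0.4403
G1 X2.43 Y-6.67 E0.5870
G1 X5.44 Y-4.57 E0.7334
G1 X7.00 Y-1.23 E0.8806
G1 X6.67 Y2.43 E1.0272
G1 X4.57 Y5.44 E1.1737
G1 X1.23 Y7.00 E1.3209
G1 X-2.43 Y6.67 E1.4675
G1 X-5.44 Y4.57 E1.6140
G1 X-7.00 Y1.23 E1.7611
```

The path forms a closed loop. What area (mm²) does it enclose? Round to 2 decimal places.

151.39 mm²

Apply the shoelace formula to the sequence of (X, Y) vertices; enclosed area = 151.39 mm².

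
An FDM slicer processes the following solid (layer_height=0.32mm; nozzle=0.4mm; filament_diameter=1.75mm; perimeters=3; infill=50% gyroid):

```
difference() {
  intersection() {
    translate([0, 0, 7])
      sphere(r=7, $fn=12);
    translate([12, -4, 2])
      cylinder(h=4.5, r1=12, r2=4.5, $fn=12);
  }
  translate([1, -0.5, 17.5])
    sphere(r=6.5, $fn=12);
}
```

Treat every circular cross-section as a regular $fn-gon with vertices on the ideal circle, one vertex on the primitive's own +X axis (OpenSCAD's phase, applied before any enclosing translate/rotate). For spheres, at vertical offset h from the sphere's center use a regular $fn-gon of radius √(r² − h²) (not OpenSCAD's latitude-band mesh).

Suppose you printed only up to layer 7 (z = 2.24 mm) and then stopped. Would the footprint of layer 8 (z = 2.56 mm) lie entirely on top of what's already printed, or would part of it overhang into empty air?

Compare the two slices. At z = 2.24: the sphere: section is a regular 12-gon, circumradius = √(r²−h²) = √(7²−4.76²) = 5.132 (area = (12/2)·5.132²·sin(360°/12) = 79.03 mm²); the cone at (12, -4): at t=0.053 of its height the radius interpolates to r₁+(r₂−r₁)t = 11.600, giving a regular 12-gon of that circumradius (area = (12/2)·11.600²·sin(360°/12) = 403.68 mm²); After intersecting: the cone at (12, -4) partially overlaps the r=7 sphere; clipping to the common part keeps 23.61 mm² — area = 23.61 mm²; the sphere at (1, -0.5) is not intersected at this z (|z−center|=15.260 > r=6.5); Taking the first minus the rest: none of the subtracted shapes is present at this height, so that combined region is unchanged — area = 23.61 mm². At z = 2.56: the r=7 sphere contributes a regular 12-gon of circumradius √(7²−4.44²) = 5.412 (area = (12/2)·5.412²·sin(360°/12) = 87.86 mm²); the cone at (12, -4): at t=0.124 of its height the radius interpolates to r₁+(r₂−r₁)t = 11.067, giving a regular 12-gon of that circumradius (area = (12/2)·11.067²·sin(360°/12) = 367.41 mm²); After intersecting: the cone at (12, -4) partially overlaps the r=7 sphere; clipping to the common part keeps 21.77 mm² — area = 21.77 mm²; the sphere at (1, -0.5) is not intersected at this z (|z−center|=14.940 > r=6.5); Taking the first minus the rest: none of the subtracted shapes is present at this height, so that combined region is unchanged — area = 21.77 mm². Checking containment: at z = 2.56 the cross-section extends beyond the z = 2.24 cross-section by about 2.81 mm².

part overhangs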